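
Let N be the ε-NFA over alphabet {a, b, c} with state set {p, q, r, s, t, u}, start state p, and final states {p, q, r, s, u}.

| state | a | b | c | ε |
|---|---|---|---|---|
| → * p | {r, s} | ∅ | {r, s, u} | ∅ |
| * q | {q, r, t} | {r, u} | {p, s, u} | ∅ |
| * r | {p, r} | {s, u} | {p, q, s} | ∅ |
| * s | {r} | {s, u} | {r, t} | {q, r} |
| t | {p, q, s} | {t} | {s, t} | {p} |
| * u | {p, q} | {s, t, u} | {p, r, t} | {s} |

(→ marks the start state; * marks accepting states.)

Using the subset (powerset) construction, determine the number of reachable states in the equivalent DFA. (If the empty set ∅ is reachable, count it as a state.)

7

Start state of the DFA: {p} (ε-closure of the NFA start).
{p} --a--> {q, r, s}  [new]
{p} --b--> ∅  [new]
{p} --c--> {q, r, s, u}  [new]
{q, r, s} --a--> {p, q, r, t}  [new]
{q, r, s} --b--> {q, r, s, u}  [seen]
{q, r, s} --c--> {p, q, r, s, t, u}  [new]
∅ --a--> ∅  [seen]
∅ --b--> ∅  [seen]
∅ --c--> ∅  [seen]
{q, r, s, u} --a--> {p, q, r, t}  [seen]
{q, r, s, u} --b--> {p, q, r, s, t, u}  [seen]
{q, r, s, u} --c--> {p, q, r, s, t, u}  [seen]
{p, q, r, t} --a--> {p, q, r, s, t}  [new]
{p, q, r, t} --b--> {p, q, r, s, t, u}  [seen]
{p, q, r, t} --c--> {p, q, r, s, t, u}  [seen]
{p, q, r, s, t, u} --a--> {p, q, r, s, t}  [seen]
{p, q, r, s, t, u} --b--> {p, q, r, s, t, u}  [seen]
{p, q, r, s, t, u} --c--> {p, q, r, s, t, u}  [seen]
{p, q, r, s, t} --a--> {p, q, r, s, t}  [seen]
{p, q, r, s, t} --b--> {p, q, r, s, t, u}  [seen]
{p, q, r, s, t} --c--> {p, q, r, s, t, u}  [seen]
Reachable DFA states: {p}, {q, r, s}, ∅, {q, r, s, u}, {p, q, r, t}, {p, q, r, s, t, u}, {p, q, r, s, t}.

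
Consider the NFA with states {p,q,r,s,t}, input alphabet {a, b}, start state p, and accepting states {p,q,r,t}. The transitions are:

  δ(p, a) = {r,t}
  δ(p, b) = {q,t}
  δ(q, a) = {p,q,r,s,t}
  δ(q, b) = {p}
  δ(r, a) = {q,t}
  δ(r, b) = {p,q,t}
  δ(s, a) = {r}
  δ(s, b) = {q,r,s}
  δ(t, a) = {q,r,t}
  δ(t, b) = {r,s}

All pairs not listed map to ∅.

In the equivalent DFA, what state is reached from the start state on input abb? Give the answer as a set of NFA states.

{p,q,r,s,t}

Start: {p}.
δ(p,a) = {r,t}.
Union: {r,t}.
After a: {r,t}.
δ(r,b) = {p,q,t}; δ(t,b) = {r,s}.
Union: {p,q,r,s,t}.
After b: {p,q,r,s,t}.
δ(p,b) = {q,t}; δ(q,b) = {p}; δ(r,b) = {p,q,t}; δ(s,b) = {q,r,s}; δ(t,b) = {r,s}.
Union: {p,q,r,s,t}.
After b: {p,q,r,s,t}.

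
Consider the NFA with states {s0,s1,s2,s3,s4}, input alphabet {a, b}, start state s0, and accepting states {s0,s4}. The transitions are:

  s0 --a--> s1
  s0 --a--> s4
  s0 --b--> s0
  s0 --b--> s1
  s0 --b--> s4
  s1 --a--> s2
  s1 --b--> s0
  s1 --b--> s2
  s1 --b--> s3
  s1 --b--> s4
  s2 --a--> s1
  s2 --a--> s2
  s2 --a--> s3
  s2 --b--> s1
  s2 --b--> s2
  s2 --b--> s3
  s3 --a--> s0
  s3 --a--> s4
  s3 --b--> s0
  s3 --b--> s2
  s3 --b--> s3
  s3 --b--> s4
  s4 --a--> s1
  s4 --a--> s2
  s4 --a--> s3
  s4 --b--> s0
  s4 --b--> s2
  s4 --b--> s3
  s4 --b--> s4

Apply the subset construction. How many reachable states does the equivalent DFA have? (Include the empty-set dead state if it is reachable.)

Start state of the DFA: {s0}.
{s0} --a--> {s1,s4}  [new]
{s0} --b--> {s0,s1,s4}  [new]
{s1,s4} --a--> {s1,s2,s3}  [new]
{s1,s4} --b--> {s0,s2,s3,s4}  [new]
{s0,s1,s4} --a--> {s1,s2,s3,s4}  [new]
{s0,s1,s4} --b--> {s0,s1,s2,s3,s4}  [new]
{s1,s2,s3} --a--> {s0,s1,s2,s3,s4}  [seen]
{s1,s2,s3} --b--> {s0,s1,s2,s3,s4}  [seen]
{s0,s2,s3,s4} --a--> {s0,s1,s2,s3,s4}  [seen]
{s0,s2,s3,s4} --b--> {s0,s1,s2,s3,s4}  [seen]
{s1,s2,s3,s4} --a--> {s0,s1,s2,s3,s4}  [seen]
{s1,s2,s3,s4} --b--> {s0,s1,s2,s3,s4}  [seen]
{s0,s1,s2,s3,s4} --a--> {s0,s1,s2,s3,s4}  [seen]
{s0,s1,s2,s3,s4} --b--> {s0,s1,s2,s3,s4}  [seen]
Reachable DFA states: {s0}, {s1,s4}, {s0,s1,s4}, {s1,s2,s3}, {s0,s2,s3,s4}, {s1,s2,s3,s4}, {s0,s1,s2,s3,s4}.

7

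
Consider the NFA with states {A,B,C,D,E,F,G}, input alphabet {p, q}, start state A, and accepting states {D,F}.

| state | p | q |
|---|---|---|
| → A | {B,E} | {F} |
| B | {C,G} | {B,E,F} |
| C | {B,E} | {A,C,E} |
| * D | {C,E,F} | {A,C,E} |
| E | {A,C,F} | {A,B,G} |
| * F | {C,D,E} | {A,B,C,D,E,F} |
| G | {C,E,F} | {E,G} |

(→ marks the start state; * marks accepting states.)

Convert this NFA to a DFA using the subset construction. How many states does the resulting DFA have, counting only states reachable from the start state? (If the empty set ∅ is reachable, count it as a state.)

Start state of the DFA: {A}.
{A} --p--> {B,E}  [new]
{A} --q--> {F}  [new]
{B,E} --p--> {A,C,F,G}  [new]
{B,E} --q--> {A,B,E,F,G}  [new]
{F} --p--> {C,D,E}  [new]
{F} --q--> {A,B,C,D,E,F}  [new]
{A,C,F,G} --p--> {B,C,D,E,F}  [new]
{A,C,F,G} --q--> {A,B,C,D,E,F,G}  [new]
{A,B,E,F,G} --p--> {A,B,C,D,E,F,G}  [seen]
{A,B,E,F,G} --q--> {A,B,C,D,E,F,G}  [seen]
{C,D,E} --p--> {A,B,C,E,F}  [new]
{C,D,E} --q--> {A,B,C,E,G}  [new]
{A,B,C,D,E,F} --p--> {A,B,C,D,E,F,G}  [seen]
{A,B,C,D,E,F} --q--> {A,B,C,D,E,F,G}  [seen]
{B,C,D,E,F} --p--> {A,B,C,D,E,F,G}  [seen]
{B,C,D,E,F} --q--> {A,B,C,D,E,F,G}  [seen]
{A,B,C,D,E,F,G} --p--> {A,B,C,D,E,F,G}  [seen]
{A,B,C,D,E,F,G} --q--> {A,B,C,D,E,F,G}  [seen]
{A,B,C,E,F} --p--> {A,B,C,D,E,F,G}  [seen]
{A,B,C,E,F} --q--> {A,B,C,D,E,F,G}  [seen]
{A,B,C,E,G} --p--> {A,B,C,E,F,G}  [new]
{A,B,C,E,G} --q--> {A,B,C,E,F,G}  [seen]
{A,B,C,E,F,G} --p--> {A,B,C,D,E,F,G}  [seen]
{A,B,C,E,F,G} --q--> {A,B,C,D,E,F,G}  [seen]
Reachable DFA states: {A}, {B,E}, {F}, {A,C,F,G}, {A,B,E,F,G}, {C,D,E}, {A,B,C,D,E,F}, {B,C,D,E,F}, {A,B,C,D,E,F,G}, {A,B,C,E,F}, {A,B,C,E,G}, {A,B,C,E,F,G}.

12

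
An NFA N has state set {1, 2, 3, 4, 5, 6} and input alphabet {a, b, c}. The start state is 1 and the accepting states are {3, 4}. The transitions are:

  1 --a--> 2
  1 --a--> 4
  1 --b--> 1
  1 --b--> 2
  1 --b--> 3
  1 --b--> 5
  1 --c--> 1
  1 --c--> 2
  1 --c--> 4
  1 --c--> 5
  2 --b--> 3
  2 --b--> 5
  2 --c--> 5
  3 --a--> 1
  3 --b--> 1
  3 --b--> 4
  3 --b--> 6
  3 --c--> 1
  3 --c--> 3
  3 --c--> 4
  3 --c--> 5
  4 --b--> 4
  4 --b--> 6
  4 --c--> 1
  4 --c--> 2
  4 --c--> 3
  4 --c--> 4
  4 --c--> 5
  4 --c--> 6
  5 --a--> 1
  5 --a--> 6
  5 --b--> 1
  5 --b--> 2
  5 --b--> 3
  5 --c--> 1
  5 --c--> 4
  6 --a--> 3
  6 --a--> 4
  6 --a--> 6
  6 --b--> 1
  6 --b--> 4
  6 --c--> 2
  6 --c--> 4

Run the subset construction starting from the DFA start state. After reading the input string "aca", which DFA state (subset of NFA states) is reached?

Start: {1}.
δ(1,a) = {2, 4}.
Union: {2, 4}.
After a: {2, 4}.
δ(2,c) = {5}; δ(4,c) = {1, 2, 3, 4, 5, 6}.
Union: {1, 2, 3, 4, 5, 6}.
After c: {1, 2, 3, 4, 5, 6}.
δ(1,a) = {2, 4}; δ(2,a) = ∅; δ(3,a) = {1}; δ(4,a) = ∅; δ(5,a) = {1, 6}; δ(6,a) = {3, 4, 6}.
Union: {1, 2, 3, 4, 6}.
After a: {1, 2, 3, 4, 6}.

{1, 2, 3, 4, 6}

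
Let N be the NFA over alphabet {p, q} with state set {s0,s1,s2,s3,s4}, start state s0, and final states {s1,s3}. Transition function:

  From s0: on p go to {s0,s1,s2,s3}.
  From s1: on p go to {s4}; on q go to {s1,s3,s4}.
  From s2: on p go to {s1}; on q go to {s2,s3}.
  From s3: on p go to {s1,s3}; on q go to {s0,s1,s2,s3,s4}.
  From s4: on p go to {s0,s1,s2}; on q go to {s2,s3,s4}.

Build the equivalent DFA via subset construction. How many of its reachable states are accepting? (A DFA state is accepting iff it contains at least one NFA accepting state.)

Start state of the DFA: {s0}.
{s0} --p--> {s0,s1,s2,s3}  [new]
{s0} --q--> ∅  [new]
{s0,s1,s2,s3} --p--> {s0,s1,s2,s3,s4}  [new]
{s0,s1,s2,s3} --q--> {s0,s1,s2,s3,s4}  [seen]
∅ --p--> ∅  [seen]
∅ --q--> ∅  [seen]
{s0,s1,s2,s3,s4} --p--> {s0,s1,s2,s3,s4}  [seen]
{s0,s1,s2,s3,s4} --q--> {s0,s1,s2,s3,s4}  [seen]
Reachable DFA states: {s0}, {s0,s1,s2,s3}, ∅, {s0,s1,s2,s3,s4}.
Accepting DFA states (contain an NFA accepting state): {s0,s1,s2,s3}, {s0,s1,s2,s3,s4}.

2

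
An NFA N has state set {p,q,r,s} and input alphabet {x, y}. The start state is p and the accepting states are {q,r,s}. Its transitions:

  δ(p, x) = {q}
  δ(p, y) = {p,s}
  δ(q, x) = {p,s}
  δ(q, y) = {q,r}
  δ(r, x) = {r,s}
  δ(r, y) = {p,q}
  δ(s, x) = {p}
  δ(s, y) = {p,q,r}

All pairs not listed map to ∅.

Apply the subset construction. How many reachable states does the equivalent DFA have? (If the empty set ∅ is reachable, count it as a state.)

Start state of the DFA: {p}.
{p} --x--> {q}  [new]
{p} --y--> {p,s}  [new]
{q} --x--> {p,s}  [seen]
{q} --y--> {q,r}  [new]
{p,s} --x--> {p,q}  [new]
{p,s} --y--> {p,q,r,s}  [new]
{q,r} --x--> {p,r,s}  [new]
{q,r} --y--> {p,q,r}  [new]
{p,q} --x--> {p,q,s}  [new]
{p,q} --y--> {p,q,r,s}  [seen]
{p,q,r,s} --x--> {p,q,r,s}  [seen]
{p,q,r,s} --y--> {p,q,r,s}  [seen]
{p,r,s} --x--> {p,q,r,s}  [seen]
{p,r,s} --y--> {p,q,r,s}  [seen]
{p,q,r} --x--> {p,q,r,s}  [seen]
{p,q,r} --y--> {p,q,r,s}  [seen]
{p,q,s} --x--> {p,q,s}  [seen]
{p,q,s} --y--> {p,q,r,s}  [seen]
Reachable DFA states: {p}, {q}, {p,s}, {q,r}, {p,q}, {p,q,r,s}, {p,r,s}, {p,q,r}, {p,q,s}.

9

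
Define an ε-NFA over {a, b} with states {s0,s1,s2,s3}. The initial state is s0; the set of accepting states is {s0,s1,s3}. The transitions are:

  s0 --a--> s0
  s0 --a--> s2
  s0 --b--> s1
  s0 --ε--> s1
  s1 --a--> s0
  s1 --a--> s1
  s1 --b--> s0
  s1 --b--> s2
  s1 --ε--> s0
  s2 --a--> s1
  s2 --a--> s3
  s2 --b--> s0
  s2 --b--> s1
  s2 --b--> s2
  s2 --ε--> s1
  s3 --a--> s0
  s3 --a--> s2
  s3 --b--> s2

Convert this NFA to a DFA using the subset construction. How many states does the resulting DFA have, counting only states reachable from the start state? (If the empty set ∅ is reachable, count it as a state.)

3

Start state of the DFA: {s0,s1} (ε-closure of the NFA start).
{s0,s1} --a--> {s0,s1,s2}  [new]
{s0,s1} --b--> {s0,s1,s2}  [seen]
{s0,s1,s2} --a--> {s0,s1,s2,s3}  [new]
{s0,s1,s2} --b--> {s0,s1,s2}  [seen]
{s0,s1,s2,s3} --a--> {s0,s1,s2,s3}  [seen]
{s0,s1,s2,s3} --b--> {s0,s1,s2}  [seen]
Reachable DFA states: {s0,s1}, {s0,s1,s2}, {s0,s1,s2,s3}.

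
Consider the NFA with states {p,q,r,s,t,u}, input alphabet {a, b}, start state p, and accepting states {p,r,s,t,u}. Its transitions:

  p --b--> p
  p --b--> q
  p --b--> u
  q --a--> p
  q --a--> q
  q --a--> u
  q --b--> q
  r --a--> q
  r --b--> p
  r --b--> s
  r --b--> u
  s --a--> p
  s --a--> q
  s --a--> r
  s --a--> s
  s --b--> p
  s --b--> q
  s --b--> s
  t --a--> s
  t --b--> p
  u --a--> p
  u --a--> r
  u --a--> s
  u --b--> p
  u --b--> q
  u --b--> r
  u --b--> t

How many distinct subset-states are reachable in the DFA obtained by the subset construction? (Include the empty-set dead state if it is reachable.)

6

Start state of the DFA: {p}.
{p} --a--> ∅  [new]
{p} --b--> {p,q,u}  [new]
∅ --a--> ∅  [seen]
∅ --b--> ∅  [seen]
{p,q,u} --a--> {p,q,r,s,u}  [new]
{p,q,u} --b--> {p,q,r,t,u}  [new]
{p,q,r,s,u} --a--> {p,q,r,s,u}  [seen]
{p,q,r,s,u} --b--> {p,q,r,s,t,u}  [new]
{p,q,r,t,u} --a--> {p,q,r,s,u}  [seen]
{p,q,r,t,u} --b--> {p,q,r,s,t,u}  [seen]
{p,q,r,s,t,u} --a--> {p,q,r,s,u}  [seen]
{p,q,r,s,t,u} --b--> {p,q,r,s,t,u}  [seen]
Reachable DFA states: {p}, ∅, {p,q,u}, {p,q,r,s,u}, {p,q,r,t,u}, {p,q,r,s,t,u}.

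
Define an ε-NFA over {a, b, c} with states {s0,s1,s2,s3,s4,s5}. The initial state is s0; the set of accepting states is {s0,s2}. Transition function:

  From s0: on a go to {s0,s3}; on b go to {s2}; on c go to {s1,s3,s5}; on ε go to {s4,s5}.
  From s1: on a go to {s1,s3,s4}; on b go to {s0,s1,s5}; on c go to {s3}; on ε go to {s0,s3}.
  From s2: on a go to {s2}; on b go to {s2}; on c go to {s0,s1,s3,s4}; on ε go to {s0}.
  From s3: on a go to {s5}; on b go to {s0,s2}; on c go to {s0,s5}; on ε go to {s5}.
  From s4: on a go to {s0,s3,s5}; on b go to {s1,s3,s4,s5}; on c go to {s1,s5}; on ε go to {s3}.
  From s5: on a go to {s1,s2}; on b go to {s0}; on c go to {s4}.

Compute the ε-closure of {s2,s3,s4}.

Begin with {s2,s3,s4}.
s2 →ε {s0}; add s0.
s0 →ε {s4,s5}; add s5.
ε-closure = {s0,s2,s3,s4,s5}.

{s0,s2,s3,s4,s5}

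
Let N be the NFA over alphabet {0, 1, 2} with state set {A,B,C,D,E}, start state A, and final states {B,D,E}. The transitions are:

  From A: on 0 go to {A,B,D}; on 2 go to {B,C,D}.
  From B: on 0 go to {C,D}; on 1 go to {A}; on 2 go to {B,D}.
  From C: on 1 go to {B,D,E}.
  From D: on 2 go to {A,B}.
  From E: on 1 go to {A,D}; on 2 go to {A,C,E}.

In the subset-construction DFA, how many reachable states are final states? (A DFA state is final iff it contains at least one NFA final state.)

9

Start state of the DFA: {A}.
{A} --0--> {A,B,D}  [new]
{A} --1--> ∅  [new]
{A} --2--> {B,C,D}  [new]
{A,B,D} --0--> {A,B,C,D}  [new]
{A,B,D} --1--> {A}  [seen]
{A,B,D} --2--> {A,B,C,D}  [seen]
∅ --0--> ∅  [seen]
∅ --1--> ∅  [seen]
∅ --2--> ∅  [seen]
{B,C,D} --0--> {C,D}  [new]
{B,C,D} --1--> {A,B,D,E}  [new]
{B,C,D} --2--> {A,B,D}  [seen]
{A,B,C,D} --0--> {A,B,C,D}  [seen]
{A,B,C,D} --1--> {A,B,D,E}  [seen]
{A,B,C,D} --2--> {A,B,C,D}  [seen]
{C,D} --0--> ∅  [seen]
{C,D} --1--> {B,D,E}  [new]
{C,D} --2--> {A,B}  [new]
{A,B,D,E} --0--> {A,B,C,D}  [seen]
{A,B,D,E} --1--> {A,D}  [new]
{A,B,D,E} --2--> {A,B,C,D,E}  [new]
{B,D,E} --0--> {C,D}  [seen]
{B,D,E} --1--> {A,D}  [seen]
{B,D,E} --2--> {A,B,C,D,E}  [seen]
{A,B} --0--> {A,B,C,D}  [seen]
{A,B} --1--> {A}  [seen]
{A,B} --2--> {B,C,D}  [seen]
{A,D} --0--> {A,B,D}  [seen]
{A,D} --1--> ∅  [seen]
{A,D} --2--> {A,B,C,D}  [seen]
{A,B,C,D,E} --0--> {A,B,C,D}  [seen]
{A,B,C,D,E} --1--> {A,B,D,E}  [seen]
{A,B,C,D,E} --2--> {A,B,C,D,E}  [seen]
Reachable DFA states: {A}, {A,B,D}, ∅, {B,C,D}, {A,B,C,D}, {C,D}, {A,B,D,E}, {B,D,E}, {A,B}, {A,D}, {A,B,C,D,E}.
Accepting DFA states (contain an NFA accepting state): {A,B,D}, {B,C,D}, {A,B,C,D}, {C,D}, {A,B,D,E}, {B,D,E}, {A,B}, {A,D}, {A,B,C,D,E}.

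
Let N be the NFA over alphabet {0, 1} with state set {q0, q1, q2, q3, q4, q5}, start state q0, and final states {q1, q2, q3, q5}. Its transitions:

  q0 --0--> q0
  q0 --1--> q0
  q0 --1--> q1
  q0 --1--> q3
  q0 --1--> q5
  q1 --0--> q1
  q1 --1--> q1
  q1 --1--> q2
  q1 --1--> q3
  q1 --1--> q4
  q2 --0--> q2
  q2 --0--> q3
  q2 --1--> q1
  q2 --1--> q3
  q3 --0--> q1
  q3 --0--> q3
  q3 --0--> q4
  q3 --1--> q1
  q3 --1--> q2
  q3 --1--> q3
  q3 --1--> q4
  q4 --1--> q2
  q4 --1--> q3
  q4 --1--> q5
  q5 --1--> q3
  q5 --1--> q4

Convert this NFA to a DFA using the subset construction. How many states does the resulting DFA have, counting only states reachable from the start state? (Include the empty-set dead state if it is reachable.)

Start state of the DFA: {q0}.
{q0} --0--> {q0}  [seen]
{q0} --1--> {q0, q1, q3, q5}  [new]
{q0, q1, q3, q5} --0--> {q0, q1, q3, q4}  [new]
{q0, q1, q3, q5} --1--> {q0, q1, q2, q3, q4, q5}  [new]
{q0, q1, q3, q4} --0--> {q0, q1, q3, q4}  [seen]
{q0, q1, q3, q4} --1--> {q0, q1, q2, q3, q4, q5}  [seen]
{q0, q1, q2, q3, q4, q5} --0--> {q0, q1, q2, q3, q4}  [new]
{q0, q1, q2, q3, q4, q5} --1--> {q0, q1, q2, q3, q4, q5}  [seen]
{q0, q1, q2, q3, q4} --0--> {q0, q1, q2, q3, q4}  [seen]
{q0, q1, q2, q3, q4} --1--> {q0, q1, q2, q3, q4, q5}  [seen]
Reachable DFA states: {q0}, {q0, q1, q3, q5}, {q0, q1, q3, q4}, {q0, q1, q2, q3, q4, q5}, {q0, q1, q2, q3, q4}.

5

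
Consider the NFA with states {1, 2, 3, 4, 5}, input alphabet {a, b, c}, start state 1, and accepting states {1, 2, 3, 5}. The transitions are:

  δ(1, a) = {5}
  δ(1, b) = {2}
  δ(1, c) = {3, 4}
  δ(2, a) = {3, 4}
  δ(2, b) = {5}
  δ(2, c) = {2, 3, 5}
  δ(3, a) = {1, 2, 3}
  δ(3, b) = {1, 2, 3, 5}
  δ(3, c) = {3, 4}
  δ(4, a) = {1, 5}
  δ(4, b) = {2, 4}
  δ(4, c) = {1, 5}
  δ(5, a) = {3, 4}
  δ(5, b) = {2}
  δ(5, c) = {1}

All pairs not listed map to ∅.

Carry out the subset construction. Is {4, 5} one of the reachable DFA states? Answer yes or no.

Start state of the DFA: {1}.
{1} --a--> {5}  [new]
{1} --b--> {2}  [new]
{1} --c--> {3, 4}  [new]
{5} --a--> {3, 4}  [seen]
{5} --b--> {2}  [seen]
{5} --c--> {1}  [seen]
{2} --a--> {3, 4}  [seen]
{2} --b--> {5}  [seen]
{2} --c--> {2, 3, 5}  [new]
{3, 4} --a--> {1, 2, 3, 5}  [new]
{3, 4} --b--> {1, 2, 3, 4, 5}  [new]
{3, 4} --c--> {1, 3, 4, 5}  [new]
{2, 3, 5} --a--> {1, 2, 3, 4}  [new]
{2, 3, 5} --b--> {1, 2, 3, 5}  [seen]
{2, 3, 5} --c--> {1, 2, 3, 4, 5}  [seen]
{1, 2, 3, 5} --a--> {1, 2, 3, 4, 5}  [seen]
{1, 2, 3, 5} --b--> {1, 2, 3, 5}  [seen]
{1, 2, 3, 5} --c--> {1, 2, 3, 4, 5}  [seen]
{1, 2, 3, 4, 5} --a--> {1, 2, 3, 4, 5}  [seen]
{1, 2, 3, 4, 5} --b--> {1, 2, 3, 4, 5}  [seen]
{1, 2, 3, 4, 5} --c--> {1, 2, 3, 4, 5}  [seen]
{1, 3, 4, 5} --a--> {1, 2, 3, 4, 5}  [seen]
{1, 3, 4, 5} --b--> {1, 2, 3, 4, 5}  [seen]
{1, 3, 4, 5} --c--> {1, 3, 4, 5}  [seen]
{1, 2, 3, 4} --a--> {1, 2, 3, 4, 5}  [seen]
{1, 2, 3, 4} --b--> {1, 2, 3, 4, 5}  [seen]
{1, 2, 3, 4} --c--> {1, 2, 3, 4, 5}  [seen]
Reachable DFA states: {1}, {5}, {2}, {3, 4}, {2, 3, 5}, {1, 2, 3, 5}, {1, 2, 3, 4, 5}, {1, 3, 4, 5}, {1, 2, 3, 4}.
{4, 5} is not among them.

no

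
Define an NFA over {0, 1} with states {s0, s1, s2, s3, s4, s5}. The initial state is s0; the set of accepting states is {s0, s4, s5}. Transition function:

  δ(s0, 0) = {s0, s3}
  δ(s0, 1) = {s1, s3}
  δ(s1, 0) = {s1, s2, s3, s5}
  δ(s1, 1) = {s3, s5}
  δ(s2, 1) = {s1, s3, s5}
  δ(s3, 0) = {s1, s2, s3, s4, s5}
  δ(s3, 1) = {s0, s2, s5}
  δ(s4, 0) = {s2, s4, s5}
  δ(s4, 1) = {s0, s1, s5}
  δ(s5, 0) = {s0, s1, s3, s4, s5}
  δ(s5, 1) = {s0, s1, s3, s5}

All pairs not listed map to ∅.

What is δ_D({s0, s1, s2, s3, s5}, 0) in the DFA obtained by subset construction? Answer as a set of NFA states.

δ(s0,0) = {s0, s3}; δ(s1,0) = {s1, s2, s3, s5}; δ(s2,0) = ∅; δ(s3,0) = {s1, s2, s3, s4, s5}; δ(s5,0) = {s0, s1, s3, s4, s5}.
Union: {s0, s1, s2, s3, s4, s5}.

{s0, s1, s2, s3, s4, s5}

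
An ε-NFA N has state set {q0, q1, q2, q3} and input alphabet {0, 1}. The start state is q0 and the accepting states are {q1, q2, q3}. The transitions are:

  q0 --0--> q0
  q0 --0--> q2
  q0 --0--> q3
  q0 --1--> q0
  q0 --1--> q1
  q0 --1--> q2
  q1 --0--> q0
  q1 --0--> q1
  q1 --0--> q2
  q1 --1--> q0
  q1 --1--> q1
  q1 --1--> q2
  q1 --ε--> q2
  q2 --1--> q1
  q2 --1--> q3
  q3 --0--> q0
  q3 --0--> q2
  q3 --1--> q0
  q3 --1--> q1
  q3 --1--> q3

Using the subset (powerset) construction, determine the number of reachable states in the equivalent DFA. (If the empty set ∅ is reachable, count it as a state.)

4

Start state of the DFA: {q0} (ε-closure of the NFA start).
{q0} --0--> {q0, q2, q3}  [new]
{q0} --1--> {q0, q1, q2}  [new]
{q0, q2, q3} --0--> {q0, q2, q3}  [seen]
{q0, q2, q3} --1--> {q0, q1, q2, q3}  [new]
{q0, q1, q2} --0--> {q0, q1, q2, q3}  [seen]
{q0, q1, q2} --1--> {q0, q1, q2, q3}  [seen]
{q0, q1, q2, q3} --0--> {q0, q1, q2, q3}  [seen]
{q0, q1, q2, q3} --1--> {q0, q1, q2, q3}  [seen]
Reachable DFA states: {q0}, {q0, q2, q3}, {q0, q1, q2}, {q0, q1, q2, q3}.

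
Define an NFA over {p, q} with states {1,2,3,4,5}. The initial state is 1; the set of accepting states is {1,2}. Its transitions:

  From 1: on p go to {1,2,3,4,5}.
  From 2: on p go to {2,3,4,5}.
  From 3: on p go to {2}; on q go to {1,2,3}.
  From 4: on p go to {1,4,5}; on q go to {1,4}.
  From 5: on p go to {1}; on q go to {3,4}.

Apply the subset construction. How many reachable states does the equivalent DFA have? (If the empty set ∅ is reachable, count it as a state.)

4

Start state of the DFA: {1}.
{1} --p--> {1,2,3,4,5}  [new]
{1} --q--> ∅  [new]
{1,2,3,4,5} --p--> {1,2,3,4,5}  [seen]
{1,2,3,4,5} --q--> {1,2,3,4}  [new]
∅ --p--> ∅  [seen]
∅ --q--> ∅  [seen]
{1,2,3,4} --p--> {1,2,3,4,5}  [seen]
{1,2,3,4} --q--> {1,2,3,4}  [seen]
Reachable DFA states: {1}, {1,2,3,4,5}, ∅, {1,2,3,4}.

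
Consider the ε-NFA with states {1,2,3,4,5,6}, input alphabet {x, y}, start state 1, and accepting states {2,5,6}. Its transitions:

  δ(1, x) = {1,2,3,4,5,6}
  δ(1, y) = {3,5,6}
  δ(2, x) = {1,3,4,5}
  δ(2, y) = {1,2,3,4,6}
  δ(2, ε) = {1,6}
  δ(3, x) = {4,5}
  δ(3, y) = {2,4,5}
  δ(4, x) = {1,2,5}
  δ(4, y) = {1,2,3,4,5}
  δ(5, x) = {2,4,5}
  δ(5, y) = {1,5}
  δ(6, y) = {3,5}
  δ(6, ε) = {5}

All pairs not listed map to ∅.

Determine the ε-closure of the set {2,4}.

{1,2,4,5,6}

Begin with {2,4}.
2 →ε {1,6}; add 1, 6.
6 →ε {5}; add 5.
ε-closure = {1,2,4,5,6}.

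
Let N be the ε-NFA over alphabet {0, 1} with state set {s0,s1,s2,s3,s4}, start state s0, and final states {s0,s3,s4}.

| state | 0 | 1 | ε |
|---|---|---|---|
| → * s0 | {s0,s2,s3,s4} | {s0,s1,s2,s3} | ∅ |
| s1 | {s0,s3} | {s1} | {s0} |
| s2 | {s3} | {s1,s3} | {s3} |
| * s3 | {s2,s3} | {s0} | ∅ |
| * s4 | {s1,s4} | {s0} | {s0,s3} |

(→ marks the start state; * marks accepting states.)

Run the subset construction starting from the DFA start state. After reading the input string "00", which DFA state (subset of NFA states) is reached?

{s0,s1,s2,s3,s4}

Start: {s0}.
δ(s0,0) = {s0,s2,s3,s4}.
Union: {s0,s2,s3,s4}.
After 0: {s0,s2,s3,s4}.
δ(s0,0) = {s0,s2,s3,s4}; δ(s2,0) = {s3}; δ(s3,0) = {s2,s3}; δ(s4,0) = {s1,s4}.
Union: {s0,s1,s2,s3,s4}.
After 0: {s0,s1,s2,s3,s4}.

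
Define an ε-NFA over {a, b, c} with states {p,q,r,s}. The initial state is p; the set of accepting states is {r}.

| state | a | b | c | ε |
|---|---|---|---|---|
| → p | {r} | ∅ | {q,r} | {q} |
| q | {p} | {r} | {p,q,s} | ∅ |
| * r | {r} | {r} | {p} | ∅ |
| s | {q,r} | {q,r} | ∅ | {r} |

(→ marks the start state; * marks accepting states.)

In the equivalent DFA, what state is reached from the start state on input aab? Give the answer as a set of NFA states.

{r}

Start: {p,q}.
δ(p,a) = {r}; δ(q,a) = {p}.
Union: {p,r}.
ε-closure gives {p,q,r}.
After a: {p,q,r}.
δ(p,a) = {r}; δ(q,a) = {p}; δ(r,a) = {r}.
Union: {p,r}.
ε-closure gives {p,q,r}.
After a: {p,q,r}.
δ(p,b) = ∅; δ(q,b) = {r}; δ(r,b) = {r}.
Union: {r}.
After b: {r}.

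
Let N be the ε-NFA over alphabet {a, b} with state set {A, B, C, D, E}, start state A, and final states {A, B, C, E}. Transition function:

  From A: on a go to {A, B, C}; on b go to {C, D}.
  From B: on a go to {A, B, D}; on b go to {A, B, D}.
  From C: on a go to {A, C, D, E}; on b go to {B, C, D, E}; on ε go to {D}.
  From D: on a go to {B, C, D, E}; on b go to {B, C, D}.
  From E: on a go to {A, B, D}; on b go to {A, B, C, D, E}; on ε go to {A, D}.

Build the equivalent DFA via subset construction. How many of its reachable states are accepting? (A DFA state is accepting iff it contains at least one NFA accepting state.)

4

Start state of the DFA: {A} (ε-closure of the NFA start).
{A} --a--> {A, B, C, D}  [new]
{A} --b--> {C, D}  [new]
{A, B, C, D} --a--> {A, B, C, D, E}  [new]
{A, B, C, D} --b--> {A, B, C, D, E}  [seen]
{C, D} --a--> {A, B, C, D, E}  [seen]
{C, D} --b--> {A, B, C, D, E}  [seen]
{A, B, C, D, E} --a--> {A, B, C, D, E}  [seen]
{A, B, C, D, E} --b--> {A, B, C, D, E}  [seen]
Reachable DFA states: {A}, {A, B, C, D}, {C, D}, {A, B, C, D, E}.
Accepting DFA states (contain an NFA accepting state): {A}, {A, B, C, D}, {C, D}, {A, B, C, D, E}.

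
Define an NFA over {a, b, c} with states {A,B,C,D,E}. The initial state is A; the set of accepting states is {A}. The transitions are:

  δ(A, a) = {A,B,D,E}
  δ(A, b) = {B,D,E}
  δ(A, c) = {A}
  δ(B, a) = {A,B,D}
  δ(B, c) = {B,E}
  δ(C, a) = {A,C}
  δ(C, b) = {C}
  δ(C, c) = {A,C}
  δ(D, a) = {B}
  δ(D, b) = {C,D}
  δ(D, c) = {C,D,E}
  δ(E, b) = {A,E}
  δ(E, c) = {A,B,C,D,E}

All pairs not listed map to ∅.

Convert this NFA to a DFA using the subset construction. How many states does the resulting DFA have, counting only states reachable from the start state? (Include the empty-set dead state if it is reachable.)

8

Start state of the DFA: {A}.
{A} --a--> {A,B,D,E}  [new]
{A} --b--> {B,D,E}  [new]
{A} --c--> {A}  [seen]
{A,B,D,E} --a--> {A,B,D,E}  [seen]
{A,B,D,E} --b--> {A,B,C,D,E}  [new]
{A,B,D,E} --c--> {A,B,C,D,E}  [seen]
{B,D,E} --a--> {A,B,D}  [new]
{B,D,E} --b--> {A,C,D,E}  [new]
{B,D,E} --c--> {A,B,C,D,E}  [seen]
{A,B,C,D,E} --a--> {A,B,C,D,E}  [seen]
{A,B,C,D,E} --b--> {A,B,C,D,E}  [seen]
{A,B,C,D,E} --c--> {A,B,C,D,E}  [seen]
{A,B,D} --a--> {A,B,D,E}  [seen]
{A,B,D} --b--> {B,C,D,E}  [new]
{A,B,D} --c--> {A,B,C,D,E}  [seen]
{A,C,D,E} --a--> {A,B,C,D,E}  [seen]
{A,C,D,E} --b--> {A,B,C,D,E}  [seen]
{A,C,D,E} --c--> {A,B,C,D,E}  [seen]
{B,C,D,E} --a--> {A,B,C,D}  [new]
{B,C,D,E} --b--> {A,C,D,E}  [seen]
{B,C,D,E} --c--> {A,B,C,D,E}  [seen]
{A,B,C,D} --a--> {A,B,C,D,E}  [seen]
{A,B,C,D} --b--> {B,C,D,E}  [seen]
{A,B,C,D} --c--> {A,B,C,D,E}  [seen]
Reachable DFA states: {A}, {A,B,D,E}, {B,D,E}, {A,B,C,D,E}, {A,B,D}, {A,C,D,E}, {B,C,D,E}, {A,B,C,D}.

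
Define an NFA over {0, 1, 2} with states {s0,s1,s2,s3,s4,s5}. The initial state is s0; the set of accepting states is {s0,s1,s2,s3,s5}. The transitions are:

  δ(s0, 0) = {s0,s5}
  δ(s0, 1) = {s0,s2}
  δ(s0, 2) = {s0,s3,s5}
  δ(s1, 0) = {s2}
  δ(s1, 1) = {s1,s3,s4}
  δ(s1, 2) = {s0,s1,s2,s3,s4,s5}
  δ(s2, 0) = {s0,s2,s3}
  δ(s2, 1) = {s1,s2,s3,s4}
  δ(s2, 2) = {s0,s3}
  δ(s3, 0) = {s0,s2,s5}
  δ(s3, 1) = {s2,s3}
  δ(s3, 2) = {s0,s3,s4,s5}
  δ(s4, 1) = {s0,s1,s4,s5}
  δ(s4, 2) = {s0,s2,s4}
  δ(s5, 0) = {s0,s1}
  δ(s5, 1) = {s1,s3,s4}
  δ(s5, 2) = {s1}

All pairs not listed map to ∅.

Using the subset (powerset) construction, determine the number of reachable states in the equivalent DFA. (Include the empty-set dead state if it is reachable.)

Start state of the DFA: {s0}.
{s0} --0--> {s0,s5}  [new]
{s0} --1--> {s0,s2}  [new]
{s0} --2--> {s0,s3,s5}  [new]
{s0,s5} --0--> {s0,s1,s5}  [new]
{s0,s5} --1--> {s0,s1,s2,s3,s4}  [new]
{s0,s5} --2--> {s0,s1,s3,s5}  [new]
{s0,s2} --0--> {s0,s2,s3,s5}  [new]
{s0,s2} --1--> {s0,s1,s2,s3,s4}  [seen]
{s0,s2} --2--> {s0,s3,s5}  [seen]
{s0,s3,s5} --0--> {s0,s1,s2,s5}  [new]
{s0,s3,s5} --1--> {s0,s1,s2,s3,s4}  [seen]
{s0,s3,s5} --2--> {s0,s1,s3,s4,s5}  [new]
{s0,s1,s5} --0--> {s0,s1,s2,s5}  [seen]
{s0,s1,s5} --1--> {s0,s1,s2,s3,s4}  [seen]
{s0,s1,s5} --2--> {s0,s1,s2,s3,s4,s5}  [new]
{s0,s1,s2,s3,s4} --0--> {s0,s2,s3,s5}  [seen]
{s0,s1,s2,s3,s4} --1--> {s0,s1,s2,s3,s4,s5}  [seen]
{s0,s1,s2,s3,s4} --2--> {s0,s1,s2,s3,s4,s5}  [seen]
{s0,s1,s3,s5} --0--> {s0,s1,s2,s5}  [seen]
{s0,s1,s3,s5} --1--> {s0,s1,s2,s3,s4}  [seen]
{s0,s1,s3,s5} --2--> {s0,s1,s2,s3,s4,s5}  [seen]
{s0,s2,s3,s5} --0--> {s0,s1,s2,s3,s5}  [new]
{s0,s2,s3,s5} --1--> {s0,s1,s2,s3,s4}  [seen]
{s0,s2,s3,s5} --2--> {s0,s1,s3,s4,s5}  [seen]
{s0,s1,s2,s5} --0--> {s0,s1,s2,s3,s5}  [seen]
{s0,s1,s2,s5} --1--> {s0,s1,s2,s3,s4}  [seen]
{s0,s1,s2,s5} --2--> {s0,s1,s2,s3,s4,s5}  [seen]
{s0,s1,s3,s4,s5} --0--> {s0,s1,s2,s5}  [seen]
{s0,s1,s3,s4,s5} --1--> {s0,s1,s2,s3,s4,s5}  [seen]
{s0,s1,s3,s4,s5} --2--> {s0,s1,s2,s3,s4,s5}  [seen]
{s0,s1,s2,s3,s4,s5} --0--> {s0,s1,s2,s3,s5}  [seen]
{s0,s1,s2,s3,s4,s5} --1--> {s0,s1,s2,s3,s4,s5}  [seen]
{s0,s1,s2,s3,s4,s5} --2--> {s0,s1,s2,s3,s4,s5}  [seen]
{s0,s1,s2,s3,s5} --0--> {s0,s1,s2,s3,s5}  [seen]
{s0,s1,s2,s3,s5} --1--> {s0,s1,s2,s3,s4}  [seen]
{s0,s1,s2,s3,s5} --2--> {s0,s1,s2,s3,s4,s5}  [seen]
Reachable DFA states: {s0}, {s0,s5}, {s0,s2}, {s0,s3,s5}, {s0,s1,s5}, {s0,s1,s2,s3,s4}, {s0,s1,s3,s5}, {s0,s2,s3,s5}, {s0,s1,s2,s5}, {s0,s1,s3,s4,s5}, {s0,s1,s2,s3,s4,s5}, {s0,s1,s2,s3,s5}.

12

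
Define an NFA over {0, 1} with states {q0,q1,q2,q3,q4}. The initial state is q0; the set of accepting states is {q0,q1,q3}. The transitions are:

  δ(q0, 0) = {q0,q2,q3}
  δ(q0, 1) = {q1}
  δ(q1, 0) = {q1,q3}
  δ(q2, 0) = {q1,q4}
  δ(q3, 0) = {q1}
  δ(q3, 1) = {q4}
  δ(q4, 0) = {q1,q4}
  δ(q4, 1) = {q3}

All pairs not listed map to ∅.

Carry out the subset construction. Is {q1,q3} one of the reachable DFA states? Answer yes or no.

Start state of the DFA: {q0}.
{q0} --0--> {q0,q2,q3}  [new]
{q0} --1--> {q1}  [new]
{q0,q2,q3} --0--> {q0,q1,q2,q3,q4}  [new]
{q0,q2,q3} --1--> {q1,q4}  [new]
{q1} --0--> {q1,q3}  [new]
{q1} --1--> ∅  [new]
{q0,q1,q2,q3,q4} --0--> {q0,q1,q2,q3,q4}  [seen]
{q0,q1,q2,q3,q4} --1--> {q1,q3,q4}  [new]
{q1,q4} --0--> {q1,q3,q4}  [seen]
{q1,q4} --1--> {q3}  [new]
{q1,q3} --0--> {q1,q3}  [seen]
{q1,q3} --1--> {q4}  [new]
∅ --0--> ∅  [seen]
∅ --1--> ∅  [seen]
{q1,q3,q4} --0--> {q1,q3,q4}  [seen]
{q1,q3,q4} --1--> {q3,q4}  [new]
{q3} --0--> {q1}  [seen]
{q3} --1--> {q4}  [seen]
{q4} --0--> {q1,q4}  [seen]
{q4} --1--> {q3}  [seen]
{q3,q4} --0--> {q1,q4}  [seen]
{q3,q4} --1--> {q3,q4}  [seen]
Reachable DFA states: {q0}, {q0,q2,q3}, {q1}, {q0,q1,q2,q3,q4}, {q1,q4}, {q1,q3}, ∅, {q1,q3,q4}, {q3}, {q4}, {q3,q4}.
{q1,q3} is among them.

yes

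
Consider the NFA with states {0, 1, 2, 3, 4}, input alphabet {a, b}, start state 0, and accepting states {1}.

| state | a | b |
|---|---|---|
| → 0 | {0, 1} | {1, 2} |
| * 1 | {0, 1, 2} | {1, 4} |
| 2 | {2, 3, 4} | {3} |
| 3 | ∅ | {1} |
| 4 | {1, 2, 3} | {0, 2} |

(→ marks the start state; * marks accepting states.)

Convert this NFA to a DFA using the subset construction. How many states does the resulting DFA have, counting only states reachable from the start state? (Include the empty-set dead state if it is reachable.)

10

Start state of the DFA: {0}.
{0} --a--> {0, 1}  [new]
{0} --b--> {1, 2}  [new]
{0, 1} --a--> {0, 1, 2}  [new]
{0, 1} --b--> {1, 2, 4}  [new]
{1, 2} --a--> {0, 1, 2, 3, 4}  [new]
{1, 2} --b--> {1, 3, 4}  [new]
{0, 1, 2} --a--> {0, 1, 2, 3, 4}  [seen]
{0, 1, 2} --b--> {1, 2, 3, 4}  [new]
{1, 2, 4} --a--> {0, 1, 2, 3, 4}  [seen]
{1, 2, 4} --b--> {0, 1, 2, 3, 4}  [seen]
{0, 1, 2, 3, 4} --a--> {0, 1, 2, 3, 4}  [seen]
{0, 1, 2, 3, 4} --b--> {0, 1, 2, 3, 4}  [seen]
{1, 3, 4} --a--> {0, 1, 2, 3}  [new]
{1, 3, 4} --b--> {0, 1, 2, 4}  [new]
{1, 2, 3, 4} --a--> {0, 1, 2, 3, 4}  [seen]
{1, 2, 3, 4} --b--> {0, 1, 2, 3, 4}  [seen]
{0, 1, 2, 3} --a--> {0, 1, 2, 3, 4}  [seen]
{0, 1, 2, 3} --b--> {1, 2, 3, 4}  [seen]
{0, 1, 2, 4} --a--> {0, 1, 2, 3, 4}  [seen]
{0, 1, 2, 4} --b--> {0, 1, 2, 3, 4}  [seen]
Reachable DFA states: {0}, {0, 1}, {1, 2}, {0, 1, 2}, {1, 2, 4}, {0, 1, 2, 3, 4}, {1, 3, 4}, {1, 2, 3, 4}, {0, 1, 2, 3}, {0, 1, 2, 4}.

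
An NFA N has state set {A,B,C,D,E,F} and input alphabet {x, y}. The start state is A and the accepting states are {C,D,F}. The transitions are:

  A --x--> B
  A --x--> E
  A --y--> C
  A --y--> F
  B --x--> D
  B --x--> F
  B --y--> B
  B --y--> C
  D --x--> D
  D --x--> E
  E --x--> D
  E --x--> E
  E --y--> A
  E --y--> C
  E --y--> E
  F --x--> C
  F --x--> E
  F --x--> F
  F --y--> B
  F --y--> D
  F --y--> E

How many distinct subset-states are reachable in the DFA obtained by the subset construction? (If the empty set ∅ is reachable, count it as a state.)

Start state of the DFA: {A}.
{A} --x--> {B,E}  [new]
{A} --y--> {C,F}  [new]
{B,E} --x--> {D,E,F}  [new]
{B,E} --y--> {A,B,C,E}  [new]
{C,F} --x--> {C,E,F}  [new]
{C,F} --y--> {B,D,E}  [new]
{D,E,F} --x--> {C,D,E,F}  [new]
{D,E,F} --y--> {A,B,C,D,E}  [new]
{A,B,C,E} --x--> {B,D,E,F}  [new]
{A,B,C,E} --y--> {A,B,C,E,F}  [new]
{C,E,F} --x--> {C,D,E,F}  [seen]
{C,E,F} --y--> {A,B,C,D,E}  [seen]
{B,D,E} --x--> {D,E,F}  [seen]
{B,D,E} --y--> {A,B,C,E}  [seen]
{C,D,E,F} --x--> {C,D,E,F}  [seen]
{C,D,E,F} --y--> {A,B,C,D,E}  [seen]
{A,B,C,D,E} --x--> {B,D,E,F}  [seen]
{A,B,C,D,E} --y--> {A,B,C,E,F}  [seen]
{B,D,E,F} --x--> {C,D,E,F}  [seen]
{B,D,E,F} --y--> {A,B,C,D,E}  [seen]
{A,B,C,E,F} --x--> {B,C,D,E,F}  [new]
{A,B,C,E,F} --y--> {A,B,C,D,E,F}  [new]
{B,C,D,E,F} --x--> {C,D,E,F}  [seen]
{B,C,D,E,F} --y--> {A,B,C,D,E}  [seen]
{A,B,C,D,E,F} --x--> {B,C,D,E,F}  [seen]
{A,B,C,D,E,F} --y--> {A,B,C,D,E,F}  [seen]
Reachable DFA states: {A}, {B,E}, {C,F}, {D,E,F}, {A,B,C,E}, {C,E,F}, {B,D,E}, {C,D,E,F}, {A,B,C,D,E}, {B,D,E,F}, {A,B,C,E,F}, {B,C,D,E,F}, {A,B,C,D,E,F}.

13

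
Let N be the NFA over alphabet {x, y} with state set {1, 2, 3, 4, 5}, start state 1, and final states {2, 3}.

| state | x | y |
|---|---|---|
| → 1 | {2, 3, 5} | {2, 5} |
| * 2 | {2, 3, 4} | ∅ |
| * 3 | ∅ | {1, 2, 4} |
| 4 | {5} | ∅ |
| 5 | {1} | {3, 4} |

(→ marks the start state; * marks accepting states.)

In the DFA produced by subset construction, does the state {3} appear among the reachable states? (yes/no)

Start state of the DFA: {1}.
{1} --x--> {2, 3, 5}  [new]
{1} --y--> {2, 5}  [new]
{2, 3, 5} --x--> {1, 2, 3, 4}  [new]
{2, 3, 5} --y--> {1, 2, 3, 4}  [seen]
{2, 5} --x--> {1, 2, 3, 4}  [seen]
{2, 5} --y--> {3, 4}  [new]
{1, 2, 3, 4} --x--> {2, 3, 4, 5}  [new]
{1, 2, 3, 4} --y--> {1, 2, 4, 5}  [new]
{3, 4} --x--> {5}  [new]
{3, 4} --y--> {1, 2, 4}  [new]
{2, 3, 4, 5} --x--> {1, 2, 3, 4, 5}  [new]
{2, 3, 4, 5} --y--> {1, 2, 3, 4}  [seen]
{1, 2, 4, 5} --x--> {1, 2, 3, 4, 5}  [seen]
{1, 2, 4, 5} --y--> {2, 3, 4, 5}  [seen]
{5} --x--> {1}  [seen]
{5} --y--> {3, 4}  [seen]
{1, 2, 4} --x--> {2, 3, 4, 5}  [seen]
{1, 2, 4} --y--> {2, 5}  [seen]
{1, 2, 3, 4, 5} --x--> {1, 2, 3, 4, 5}  [seen]
{1, 2, 3, 4, 5} --y--> {1, 2, 3, 4, 5}  [seen]
Reachable DFA states: {1}, {2, 3, 5}, {2, 5}, {1, 2, 3, 4}, {3, 4}, {2, 3, 4, 5}, {1, 2, 4, 5}, {5}, {1, 2, 4}, {1, 2, 3, 4, 5}.
{3} is not among them.

no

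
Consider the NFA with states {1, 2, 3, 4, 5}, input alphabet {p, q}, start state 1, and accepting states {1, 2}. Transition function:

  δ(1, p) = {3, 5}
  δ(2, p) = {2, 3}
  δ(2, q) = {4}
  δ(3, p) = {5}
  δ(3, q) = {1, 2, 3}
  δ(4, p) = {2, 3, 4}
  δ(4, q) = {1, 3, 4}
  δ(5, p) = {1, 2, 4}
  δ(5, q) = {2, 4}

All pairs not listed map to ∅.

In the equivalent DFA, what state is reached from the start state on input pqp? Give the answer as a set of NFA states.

Start: {1}.
δ(1,p) = {3, 5}.
Union: {3, 5}.
After p: {3, 5}.
δ(3,q) = {1, 2, 3}; δ(5,q) = {2, 4}.
Union: {1, 2, 3, 4}.
After q: {1, 2, 3, 4}.
δ(1,p) = {3, 5}; δ(2,p) = {2, 3}; δ(3,p) = {5}; δ(4,p) = {2, 3, 4}.
Union: {2, 3, 4, 5}.
After p: {2, 3, 4, 5}.

{2, 3, 4, 5}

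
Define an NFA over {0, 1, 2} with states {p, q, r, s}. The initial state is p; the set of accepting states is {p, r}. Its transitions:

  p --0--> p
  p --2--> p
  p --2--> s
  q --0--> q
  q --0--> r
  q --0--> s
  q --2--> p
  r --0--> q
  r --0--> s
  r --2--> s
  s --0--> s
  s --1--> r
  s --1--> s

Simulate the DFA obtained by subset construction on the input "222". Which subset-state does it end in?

Start: {p}.
δ(p,2) = {p, s}.
Union: {p, s}.
After 2: {p, s}.
δ(p,2) = {p, s}; δ(s,2) = ∅.
Union: {p, s}.
After 2: {p, s}.
δ(p,2) = {p, s}; δ(s,2) = ∅.
Union: {p, s}.
After 2: {p, s}.

{p, s}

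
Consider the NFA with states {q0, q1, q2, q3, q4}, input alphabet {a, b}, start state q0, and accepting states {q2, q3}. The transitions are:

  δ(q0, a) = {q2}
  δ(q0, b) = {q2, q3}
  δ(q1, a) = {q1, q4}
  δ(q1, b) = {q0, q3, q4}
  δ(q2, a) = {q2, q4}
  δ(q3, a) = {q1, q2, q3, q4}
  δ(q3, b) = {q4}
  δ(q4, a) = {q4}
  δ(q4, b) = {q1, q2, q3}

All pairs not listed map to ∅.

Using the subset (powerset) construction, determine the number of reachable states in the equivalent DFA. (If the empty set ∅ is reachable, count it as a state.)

10

Start state of the DFA: {q0}.
{q0} --a--> {q2}  [new]
{q0} --b--> {q2, q3}  [new]
{q2} --a--> {q2, q4}  [new]
{q2} --b--> ∅  [new]
{q2, q3} --a--> {q1, q2, q3, q4}  [new]
{q2, q3} --b--> {q4}  [new]
{q2, q4} --a--> {q2, q4}  [seen]
{q2, q4} --b--> {q1, q2, q3}  [new]
∅ --a--> ∅  [seen]
∅ --b--> ∅  [seen]
{q1, q2, q3, q4} --a--> {q1, q2, q3, q4}  [seen]
{q1, q2, q3, q4} --b--> {q0, q1, q2, q3, q4}  [new]
{q4} --a--> {q4}  [seen]
{q4} --b--> {q1, q2, q3}  [seen]
{q1, q2, q3} --a--> {q1, q2, q3, q4}  [seen]
{q1, q2, q3} --b--> {q0, q3, q4}  [new]
{q0, q1, q2, q3, q4} --a--> {q1, q2, q3, q4}  [seen]
{q0, q1, q2, q3, q4} --b--> {q0, q1, q2, q3, q4}  [seen]
{q0, q3, q4} --a--> {q1, q2, q3, q4}  [seen]
{q0, q3, q4} --b--> {q1, q2, q3, q4}  [seen]
Reachable DFA states: {q0}, {q2}, {q2, q3}, {q2, q4}, ∅, {q1, q2, q3, q4}, {q4}, {q1, q2, q3}, {q0, q1, q2, q3, q4}, {q0, q3, q4}.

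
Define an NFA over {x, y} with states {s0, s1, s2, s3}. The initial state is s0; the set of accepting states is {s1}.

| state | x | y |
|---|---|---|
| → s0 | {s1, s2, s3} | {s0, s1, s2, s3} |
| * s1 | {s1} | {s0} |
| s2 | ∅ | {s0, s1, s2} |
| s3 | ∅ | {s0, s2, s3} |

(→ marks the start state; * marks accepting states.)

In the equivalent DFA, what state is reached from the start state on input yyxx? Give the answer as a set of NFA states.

{s1}

Start: {s0}.
δ(s0,y) = {s0, s1, s2, s3}.
Union: {s0, s1, s2, s3}.
After y: {s0, s1, s2, s3}.
δ(s0,y) = {s0, s1, s2, s3}; δ(s1,y) = {s0}; δ(s2,y) = {s0, s1, s2}; δ(s3,y) = {s0, s2, s3}.
Union: {s0, s1, s2, s3}.
After y: {s0, s1, s2, s3}.
δ(s0,x) = {s1, s2, s3}; δ(s1,x) = {s1}; δ(s2,x) = ∅; δ(s3,x) = ∅.
Union: {s1, s2, s3}.
After x: {s1, s2, s3}.
δ(s1,x) = {s1}; δ(s2,x) = ∅; δ(s3,x) = ∅.
Union: {s1}.
After x: {s1}.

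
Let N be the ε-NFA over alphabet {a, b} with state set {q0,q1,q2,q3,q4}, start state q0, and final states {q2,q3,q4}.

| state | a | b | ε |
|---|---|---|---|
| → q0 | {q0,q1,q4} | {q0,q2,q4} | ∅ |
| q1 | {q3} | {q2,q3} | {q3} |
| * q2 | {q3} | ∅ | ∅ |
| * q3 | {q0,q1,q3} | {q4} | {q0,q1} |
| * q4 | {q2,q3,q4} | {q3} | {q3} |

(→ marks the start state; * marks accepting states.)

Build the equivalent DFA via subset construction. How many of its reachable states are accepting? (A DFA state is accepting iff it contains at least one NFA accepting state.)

Start state of the DFA: {q0} (ε-closure of the NFA start).
{q0} --a--> {q0,q1,q3,q4}  [new]
{q0} --b--> {q0,q1,q2,q3,q4}  [new]
{q0,q1,q3,q4} --a--> {q0,q1,q2,q3,q4}  [seen]
{q0,q1,q3,q4} --b--> {q0,q1,q2,q3,q4}  [seen]
{q0,q1,q2,q3,q4} --a--> {q0,q1,q2,q3,q4}  [seen]
{q0,q1,q2,q3,q4} --b--> {q0,q1,q2,q3,q4}  [seen]
Reachable DFA states: {q0}, {q0,q1,q3,q4}, {q0,q1,q2,q3,q4}.
Accepting DFA states (contain an NFA accepting state): {q0,q1,q3,q4}, {q0,q1,q2,q3,q4}.

2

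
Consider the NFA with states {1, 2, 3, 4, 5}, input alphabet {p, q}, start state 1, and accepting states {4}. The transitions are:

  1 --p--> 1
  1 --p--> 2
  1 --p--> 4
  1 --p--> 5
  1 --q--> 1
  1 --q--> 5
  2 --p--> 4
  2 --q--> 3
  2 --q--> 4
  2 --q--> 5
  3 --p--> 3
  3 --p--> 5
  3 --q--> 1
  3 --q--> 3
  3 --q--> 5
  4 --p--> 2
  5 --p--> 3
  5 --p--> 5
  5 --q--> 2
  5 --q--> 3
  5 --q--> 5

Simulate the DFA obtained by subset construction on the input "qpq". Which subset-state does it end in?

{1, 2, 3, 4, 5}

Start: {1}.
δ(1,q) = {1, 5}.
Union: {1, 5}.
After q: {1, 5}.
δ(1,p) = {1, 2, 4, 5}; δ(5,p) = {3, 5}.
Union: {1, 2, 3, 4, 5}.
After p: {1, 2, 3, 4, 5}.
δ(1,q) = {1, 5}; δ(2,q) = {3, 4, 5}; δ(3,q) = {1, 3, 5}; δ(4,q) = ∅; δ(5,q) = {2, 3, 5}.
Union: {1, 2, 3, 4, 5}.
After q: {1, 2, 3, 4, 5}.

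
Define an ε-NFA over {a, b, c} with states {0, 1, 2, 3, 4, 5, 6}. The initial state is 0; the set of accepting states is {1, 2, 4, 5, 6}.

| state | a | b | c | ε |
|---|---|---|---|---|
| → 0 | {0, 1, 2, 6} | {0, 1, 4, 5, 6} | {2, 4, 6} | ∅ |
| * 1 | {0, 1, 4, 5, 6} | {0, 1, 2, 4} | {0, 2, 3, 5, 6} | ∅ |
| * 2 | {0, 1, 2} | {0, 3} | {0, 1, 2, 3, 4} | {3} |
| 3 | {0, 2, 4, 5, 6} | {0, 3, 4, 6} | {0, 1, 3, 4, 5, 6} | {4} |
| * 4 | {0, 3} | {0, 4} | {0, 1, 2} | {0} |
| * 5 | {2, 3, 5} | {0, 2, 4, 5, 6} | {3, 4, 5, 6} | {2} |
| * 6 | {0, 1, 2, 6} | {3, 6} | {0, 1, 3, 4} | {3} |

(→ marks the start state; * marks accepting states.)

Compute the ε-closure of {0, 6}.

Begin with {0, 6}.
6 →ε {3}; add 3.
3 →ε {4}; add 4.
ε-closure = {0, 3, 4, 6}.

{0, 3, 4, 6}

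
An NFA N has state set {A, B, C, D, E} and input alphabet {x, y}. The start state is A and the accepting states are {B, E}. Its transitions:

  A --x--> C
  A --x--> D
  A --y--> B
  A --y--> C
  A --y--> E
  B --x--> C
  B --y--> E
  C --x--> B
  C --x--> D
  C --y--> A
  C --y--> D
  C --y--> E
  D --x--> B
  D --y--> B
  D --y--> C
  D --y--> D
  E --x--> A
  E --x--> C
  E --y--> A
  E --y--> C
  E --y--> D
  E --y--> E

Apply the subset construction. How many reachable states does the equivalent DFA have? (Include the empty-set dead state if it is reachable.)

Start state of the DFA: {A}.
{A} --x--> {C, D}  [new]
{A} --y--> {B, C, E}  [new]
{C, D} --x--> {B, D}  [new]
{C, D} --y--> {A, B, C, D, E}  [new]
{B, C, E} --x--> {A, B, C, D}  [new]
{B, C, E} --y--> {A, C, D, E}  [new]
{B, D} --x--> {B, C}  [new]
{B, D} --y--> {B, C, D, E}  [new]
{A, B, C, D, E} --x--> {A, B, C, D}  [seen]
{A, B, C, D, E} --y--> {A, B, C, D, E}  [seen]
{A, B, C, D} --x--> {B, C, D}  [new]
{A, B, C, D} --y--> {A, B, C, D, E}  [seen]
{A, C, D, E} --x--> {A, B, C, D}  [seen]
{A, C, D, E} --y--> {A, B, C, D, E}  [seen]
{B, C} --x--> {B, C, D}  [seen]
{B, C} --y--> {A, D, E}  [new]
{B, C, D, E} --x--> {A, B, C, D}  [seen]
{B, C, D, E} --y--> {A, B, C, D, E}  [seen]
{B, C, D} --x--> {B, C, D}  [seen]
{B, C, D} --y--> {A, B, C, D, E}  [seen]
{A, D, E} --x--> {A, B, C, D}  [seen]
{A, D, E} --y--> {A, B, C, D, E}  [seen]
Reachable DFA states: {A}, {C, D}, {B, C, E}, {B, D}, {A, B, C, D, E}, {A, B, C, D}, {A, C, D, E}, {B, C}, {B, C, D, E}, {B, C, D}, {A, D, E}.

11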